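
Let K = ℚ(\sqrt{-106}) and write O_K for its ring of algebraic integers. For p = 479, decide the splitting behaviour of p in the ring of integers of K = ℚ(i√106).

p splits

-106 mod 4 = 2, hence disc K = 4·(-106) = -424 and O_K = ℤ[√-106].
479 ∤ -424, so 479 is unramified.
Euler's criterion: (-106)^239 mod 479 = 1. Thus (-106|479) = 1.
d is a quadratic residue mod p, hence 479 splits in O_K.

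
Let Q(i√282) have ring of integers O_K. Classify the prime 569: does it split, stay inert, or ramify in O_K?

splits completely

Since -282 ≢ 1 mod 4, the ring of integers is ℤ[√-282] with discriminant 4·(-282) = -1128.
569 ∤ -1128, so 569 is unramified.
(-282/569) = 287^284 mod 569 = 1, giving Legendre symbol 1.
d is a quadratic residue mod p, hence 569 splits in O_K.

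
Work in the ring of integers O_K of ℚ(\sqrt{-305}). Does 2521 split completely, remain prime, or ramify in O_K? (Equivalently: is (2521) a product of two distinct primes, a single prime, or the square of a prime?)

-305 mod 4 = 3, hence disc K = 4·(-305) = -1220 and O_K = ℤ[√-305].
2521 ∤ -1220, so 2521 is unramified.
Legendre symbol by Euler's criterion: (-305/2521) ≡ (-305)^1260 ≡ 1 (mod 2521), i.e. (-305/2521) = 1.
d is a quadratic residue mod p, hence 2521 splits in O_K.

split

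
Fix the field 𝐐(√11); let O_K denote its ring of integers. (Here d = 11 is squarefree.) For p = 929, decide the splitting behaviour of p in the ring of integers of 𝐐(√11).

splits completely

Since 11 ≢ 1 mod 4, the ring of integers is ℤ[√11] with discriminant 4·11 = 44.
disc(K) = 44 is not divisible by 929; 929 is unramified.
Euler's criterion: 11^464 mod 929 = 1. Thus (11|929) = 1.
Legendre symbol 1 ⇒ 929 is split.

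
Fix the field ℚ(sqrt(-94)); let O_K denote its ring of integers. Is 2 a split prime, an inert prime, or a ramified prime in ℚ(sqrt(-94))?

ramified

-94 mod 4 = 2, hence disc K = 4·(-94) = -376 and O_K = ℤ[√-94].
disc(K) = -376 = 2·(-188), so p = 2 is ramified.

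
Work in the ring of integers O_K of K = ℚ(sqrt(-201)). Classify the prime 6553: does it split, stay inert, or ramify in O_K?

p splits

Since -201 ≢ 1 mod 4, the ring of integers is ℤ[√-201] with discriminant 4·(-201) = -804.
6553 ∤ -804, so 6553 is unramified.
Legendre symbol by Euler's criterion: (-201/6553) ≡ (-201)^3276 ≡ 1 (mod 6553), i.e. (-201/6553) = 1.
(-201/6553) = 1, so 6553 splits.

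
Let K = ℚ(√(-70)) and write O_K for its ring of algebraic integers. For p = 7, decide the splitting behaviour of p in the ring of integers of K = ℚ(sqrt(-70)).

Since -70 ≢ 1 mod 4, the ring of integers is ℤ[√-70] with discriminant 4·(-70) = -280.
disc(K) = -280 = 7·(-40), so p = 7 is ramified.

p ramifies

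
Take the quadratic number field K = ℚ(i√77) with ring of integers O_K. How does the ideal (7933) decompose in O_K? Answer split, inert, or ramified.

-77 mod 4 = 3, hence disc K = 4·(-77) = -308 and O_K = ℤ[√-77].
7933 ∤ -308, so 7933 is unramified.
Euler's criterion: (-77)^3966 mod 7933 = 7932. Thus (-77|7933) = -1.
(-77/7933) = -1, so 7933 is inert.

inert — (7933) stays prime in O_K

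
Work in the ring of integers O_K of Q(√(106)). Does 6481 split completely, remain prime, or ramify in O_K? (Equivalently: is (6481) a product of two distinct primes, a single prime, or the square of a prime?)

6481 splits in O_K

Since 106 ≢ 1 mod 4, the ring of integers is ℤ[√106] with discriminant 4·106 = 424.
6481 ∤ 424, so 6481 is unramified.
Legendre symbol by Euler's criterion: (106/6481) ≡ 106^3240 ≡ 1 (mod 6481), i.e. (106/6481) = 1.
Legendre symbol 1 ⇒ 6481 is split.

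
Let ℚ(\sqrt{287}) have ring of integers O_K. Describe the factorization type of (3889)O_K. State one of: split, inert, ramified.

287 mod 4 = 3, hence disc K = 4·287 = 1148 and O_K = ℤ[√287].
Since gcd(3889, 1148) = 1 the prime 3889 does not ramify.
(287/3889) = 287^1944 mod 3889 = 3888, giving Legendre symbol -1.
d is a non-residue mod p, hence 3889 remains inert in O_K.

remains prime (inert)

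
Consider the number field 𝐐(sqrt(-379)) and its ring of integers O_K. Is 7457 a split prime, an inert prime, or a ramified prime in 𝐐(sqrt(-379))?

splits completely

Since -379 ≡ 1 mod 4, the ring of integers is ℤ[(1+√-379)/2] with discriminant -379.
Since gcd(7457, -379) = 1 the prime 7457 does not ramify.
Compute (-379/7457) via Euler: 7078^((7457-1)/2) mod 7457 = 1, so (-379/7457) = 1.
Legendre symbol 1 ⇒ 7457 is split.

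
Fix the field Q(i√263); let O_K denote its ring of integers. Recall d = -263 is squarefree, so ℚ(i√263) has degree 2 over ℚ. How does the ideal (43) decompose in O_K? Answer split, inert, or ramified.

43 splits in O_K

Since -263 ≡ 1 mod 4, the ring of integers is ℤ[(1+√-263)/2] with discriminant -263.
disc(K) = -263 is not divisible by 43; 43 is unramified.
Compute (-263/43) via Euler: 38^((43-1)/2) mod 43 = 1, so (-263/43) = 1.
(-263/43) = 1, so 43 splits.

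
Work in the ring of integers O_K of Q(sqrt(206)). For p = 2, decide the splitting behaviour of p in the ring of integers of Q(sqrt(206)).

ramified — (2) = 𝔭²

206 mod 4 = 2, hence disc K = 4·206 = 824 and O_K = ℤ[√206].
Ramification test: 2 | 824. The prime 2 ramifies in K.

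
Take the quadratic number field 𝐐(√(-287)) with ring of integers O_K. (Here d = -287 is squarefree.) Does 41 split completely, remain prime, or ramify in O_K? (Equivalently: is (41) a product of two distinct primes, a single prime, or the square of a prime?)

Since -287 ≡ 1 mod 4, the ring of integers is ℤ[(1+√-287)/2] with discriminant -287.
41 divides disc(K) = -287, so 41 ramifies.

ramified — (41) = 𝔭²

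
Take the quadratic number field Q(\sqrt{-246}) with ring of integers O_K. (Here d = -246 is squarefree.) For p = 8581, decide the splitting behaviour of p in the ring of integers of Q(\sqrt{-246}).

split — (8581) = 𝔭₁𝔭₂ with 𝔭₁ ≠ 𝔭₂

Since -246 ≢ 1 mod 4, the ring of integers is ℤ[√-246] with discriminant 4·(-246) = -984.
Since gcd(8581, -984) = 1 the prime 8581 does not ramify.
Euler's criterion: (-246)^4290 mod 8581 = 1. Thus (-246|8581) = 1.
d is a quadratic residue mod p, hence 8581 splits in O_K.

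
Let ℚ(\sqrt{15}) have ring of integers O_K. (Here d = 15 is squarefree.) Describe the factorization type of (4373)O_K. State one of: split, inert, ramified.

4373 splits in O_K

d = 15 ≡ 3 (mod 4), so O_K = ℤ[√15] and disc(K) = 4d = 60.
disc(K) = 60 is not divisible by 4373; 4373 is unramified.
(15/4373) = 15^2186 mod 4373 = 1, giving Legendre symbol 1.
d is a quadratic residue mod p, hence 4373 splits in O_K.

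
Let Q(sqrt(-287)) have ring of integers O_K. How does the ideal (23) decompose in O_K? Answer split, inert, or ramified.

Since -287 ≡ 1 mod 4, the ring of integers is ℤ[(1+√-287)/2] with discriminant -287.
23 ∤ -287, so 23 is unramified.
Compute (-287/23) via Euler: 12^((23-1)/2) mod 23 = 1, so (-287/23) = 1.
d is a quadratic residue mod p, hence 23 splits in O_K.

p splits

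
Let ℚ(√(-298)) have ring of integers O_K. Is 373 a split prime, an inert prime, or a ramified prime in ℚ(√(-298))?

Since -298 ≢ 1 mod 4, the ring of integers is ℤ[√-298] with discriminant 4·(-298) = -1192.
373 ∤ -1192, so 373 is unramified.
Legendre symbol by Euler's criterion: (-298/373) ≡ (-298)^186 ≡ 1 (mod 373), i.e. (-298/373) = 1.
(-298/373) = 1, so 373 splits.

split — (373) = 𝔭₁𝔭₂ with 𝔭₁ ≠ 𝔭₂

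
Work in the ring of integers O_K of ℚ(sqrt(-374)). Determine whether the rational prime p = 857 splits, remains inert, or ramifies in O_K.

d = -374 ≡ 2 (mod 4), so O_K = ℤ[√-374] and disc(K) = 4d = -1496.
Since gcd(857, -1496) = 1 the prime 857 does not ramify.
Euler's criterion: (-374)^428 mod 857 = 1. Thus (-374|857) = 1.
d is a quadratic residue mod p, hence 857 splits in O_K.

split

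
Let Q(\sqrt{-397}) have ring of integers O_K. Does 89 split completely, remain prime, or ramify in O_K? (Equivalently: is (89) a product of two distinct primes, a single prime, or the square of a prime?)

89 remains inert

-397 mod 4 = 3, hence disc K = 4·(-397) = -1588 and O_K = ℤ[√-397].
disc(K) = -1588 is not divisible by 89; 89 is unramified.
(-397/89) = 48^44 mod 89 = 88, giving Legendre symbol -1.
d is a non-residue mod p, hence 89 remains inert in O_K.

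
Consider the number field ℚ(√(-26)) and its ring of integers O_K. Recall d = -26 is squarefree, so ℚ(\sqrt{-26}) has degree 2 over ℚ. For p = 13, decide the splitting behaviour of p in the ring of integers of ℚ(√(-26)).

d = -26 ≡ 2 (mod 4), so O_K = ℤ[√-26] and disc(K) = 4d = -104.
Ramification test: 13 | -104. The prime 13 ramifies in K.

p ramifies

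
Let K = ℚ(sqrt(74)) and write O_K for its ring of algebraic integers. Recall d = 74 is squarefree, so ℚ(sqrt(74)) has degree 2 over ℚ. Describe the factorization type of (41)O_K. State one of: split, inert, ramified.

41 splits in O_K

d = 74 ≡ 2 (mod 4), so O_K = ℤ[√74] and disc(K) = 4d = 296.
disc(K) = 296 is not divisible by 41; 41 is unramified.
Compute (74/41) via Euler: 33^((41-1)/2) mod 41 = 1, so (74/41) = 1.
d is a quadratic residue mod p, hence 41 splits in O_K.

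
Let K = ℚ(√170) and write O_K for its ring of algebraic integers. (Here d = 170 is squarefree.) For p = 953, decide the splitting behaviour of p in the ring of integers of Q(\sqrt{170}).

inert — (953) stays prime in O_K

d = 170 ≡ 2 (mod 4), so O_K = ℤ[√170] and disc(K) = 4d = 680.
953 ∤ 680, so 953 is unramified.
Legendre symbol by Euler's criterion: (170/953) ≡ 170^476 ≡ 952 (mod 953), i.e. (170/953) = -1.
(170/953) = -1, so 953 is inert.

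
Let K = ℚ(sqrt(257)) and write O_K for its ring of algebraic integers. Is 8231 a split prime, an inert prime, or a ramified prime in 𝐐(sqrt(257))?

257 mod 4 = 1, hence disc K = 257 and O_K = ℤ[(1+√257)/2].
disc(K) = 257 is not divisible by 8231; 8231 is unramified.
Compute (257/8231) via Euler: 257^((8231-1)/2) mod 8231 = 8230, so (257/8231) = -1.
d is a non-residue mod p, hence 8231 remains inert in O_K.

8231 remains inert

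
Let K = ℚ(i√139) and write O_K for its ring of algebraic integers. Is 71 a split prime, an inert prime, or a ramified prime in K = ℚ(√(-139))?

p splits

Since -139 ≡ 1 mod 4, the ring of integers is ℤ[(1+√-139)/2] with discriminant -139.
Since gcd(71, -139) = 1 the prime 71 does not ramify.
Euler's criterion: (-139)^35 mod 71 = 1. Thus (-139|71) = 1.
d is a quadratic residue mod p, hence 71 splits in O_K.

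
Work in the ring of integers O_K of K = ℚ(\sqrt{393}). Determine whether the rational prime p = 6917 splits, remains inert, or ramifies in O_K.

6917 remains inert

393 mod 4 = 1, hence disc K = 393 and O_K = ℤ[(1+√393)/2].
6917 ∤ 393, so 6917 is unramified.
Euler's criterion: 393^3458 mod 6917 = 6916. Thus (393|6917) = -1.
Legendre symbol -1 ⇒ 6917 is inert.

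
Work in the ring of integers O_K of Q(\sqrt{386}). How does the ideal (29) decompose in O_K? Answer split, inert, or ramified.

split — (29) = 𝔭₁𝔭₂ with 𝔭₁ ≠ 𝔭₂

386 mod 4 = 2, hence disc K = 4·386 = 1544 and O_K = ℤ[√386].
Since gcd(29, 1544) = 1 the prime 29 does not ramify.
Legendre symbol by Euler's criterion: (386/29) ≡ 386^14 ≡ 1 (mod 29), i.e. (386/29) = 1.
Legendre symbol 1 ⇒ 29 is split.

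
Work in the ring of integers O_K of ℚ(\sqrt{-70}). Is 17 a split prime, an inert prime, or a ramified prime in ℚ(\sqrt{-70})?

Since -70 ≢ 1 mod 4, the ring of integers is ℤ[√-70] with discriminant 4·(-70) = -280.
Since gcd(17, -280) = 1 the prime 17 does not ramify.
Compute (-70/17) via Euler: 15^((17-1)/2) mod 17 = 1, so (-70/17) = 1.
(-70/17) = 1, so 17 splits.

17 splits in O_K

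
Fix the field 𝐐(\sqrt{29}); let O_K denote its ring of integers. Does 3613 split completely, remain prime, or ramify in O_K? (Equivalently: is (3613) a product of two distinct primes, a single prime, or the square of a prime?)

p is inert

d = 29 ≡ 1 (mod 4), so O_K = ℤ[(1+√29)/2] and disc(K) = d = 29.
disc(K) = 29 is not divisible by 3613; 3613 is unramified.
Legendre symbol by Euler's criterion: (29/3613) ≡ 29^1806 ≡ 3612 (mod 3613), i.e. (29/3613) = -1.
d is a non-residue mod p, hence 3613 remains inert in O_K.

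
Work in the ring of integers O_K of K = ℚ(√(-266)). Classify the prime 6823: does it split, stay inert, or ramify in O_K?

inert

d = -266 ≡ 2 (mod 4), so O_K = ℤ[√-266] and disc(K) = 4d = -1064.
disc(K) = -1064 is not divisible by 6823; 6823 is unramified.
(-266/6823) = 6557^3411 mod 6823 = 6822, giving Legendre symbol -1.
(-266/6823) = -1, so 6823 is inert.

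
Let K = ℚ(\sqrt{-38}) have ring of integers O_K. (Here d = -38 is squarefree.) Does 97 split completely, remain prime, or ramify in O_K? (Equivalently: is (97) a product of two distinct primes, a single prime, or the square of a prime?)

inert — (97) stays prime in O_K

-38 mod 4 = 2, hence disc K = 4·(-38) = -152 and O_K = ℤ[√-38].
97 ∤ -152, so 97 is unramified.
Compute (-38/97) via Euler: 59^((97-1)/2) mod 97 = 96, so (-38/97) = -1.
d is a non-residue mod p, hence 97 remains inert in O_K.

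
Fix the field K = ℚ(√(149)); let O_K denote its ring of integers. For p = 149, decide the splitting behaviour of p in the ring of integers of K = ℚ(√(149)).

Since 149 ≡ 1 mod 4, the ring of integers is ℤ[(1+√149)/2] with discriminant 149.
disc(K) = 149 = 149·1, so p = 149 is ramified.

ramified — (149) = 𝔭²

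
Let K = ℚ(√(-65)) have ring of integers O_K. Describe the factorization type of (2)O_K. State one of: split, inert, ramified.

-65 mod 4 = 3, hence disc K = 4·(-65) = -260 and O_K = ℤ[√-65].
2 divides disc(K) = -260, so 2 ramifies.

2 is ramified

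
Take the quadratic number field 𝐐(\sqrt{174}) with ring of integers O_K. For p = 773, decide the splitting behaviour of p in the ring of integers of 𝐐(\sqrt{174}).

p is inert

174 mod 4 = 2, hence disc K = 4·174 = 696 and O_K = ℤ[√174].
773 ∤ 696, so 773 is unramified.
Compute (174/773) via Euler: 174^((773-1)/2) mod 773 = 772, so (174/773) = -1.
Legendre symbol -1 ⇒ 773 is inert.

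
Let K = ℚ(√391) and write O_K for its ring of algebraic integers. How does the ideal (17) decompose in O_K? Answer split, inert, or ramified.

Since 391 ≢ 1 mod 4, the ring of integers is ℤ[√391] with discriminant 4·391 = 1564.
disc(K) = 1564 = 17·92, so p = 17 is ramified.

ramifies in O_K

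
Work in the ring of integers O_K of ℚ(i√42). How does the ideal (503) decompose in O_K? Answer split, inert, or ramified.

inert — (503) stays prime in O_K

d = -42 ≡ 2 (mod 4), so O_K = ℤ[√-42] and disc(K) = 4d = -168.
disc(K) = -168 is not divisible by 503; 503 is unramified.
Legendre symbol by Euler's criterion: (-42/503) ≡ (-42)^251 ≡ 502 (mod 503), i.e. (-42/503) = -1.
d is a non-residue mod p, hence 503 remains inert in O_K.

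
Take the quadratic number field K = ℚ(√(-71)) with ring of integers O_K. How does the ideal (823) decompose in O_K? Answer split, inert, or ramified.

Since -71 ≡ 1 mod 4, the ring of integers is ℤ[(1+√-71)/2] with discriminant -71.
823 ∤ -71, so 823 is unramified.
Compute (-71/823) via Euler: 752^((823-1)/2) mod 823 = 822, so (-71/823) = -1.
Legendre symbol -1 ⇒ 823 is inert.

remains prime (inert)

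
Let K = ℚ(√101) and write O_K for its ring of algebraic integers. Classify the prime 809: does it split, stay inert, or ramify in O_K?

p splits

101 mod 4 = 1, hence disc K = 101 and O_K = ℤ[(1+√101)/2].
809 ∤ 101, so 809 is unramified.
Legendre symbol by Euler's criterion: (101/809) ≡ 101^404 ≡ 1 (mod 809), i.e. (101/809) = 1.
d is a quadratic residue mod p, hence 809 splits in O_K.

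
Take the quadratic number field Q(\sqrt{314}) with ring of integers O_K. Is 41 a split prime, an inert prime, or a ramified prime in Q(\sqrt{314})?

inert — (41) stays prime in O_K

314 mod 4 = 2, hence disc K = 4·314 = 1256 and O_K = ℤ[√314].
41 ∤ 1256, so 41 is unramified.
(314/41) = 27^20 mod 41 = 40, giving Legendre symbol -1.
d is a non-residue mod p, hence 41 remains inert in O_K.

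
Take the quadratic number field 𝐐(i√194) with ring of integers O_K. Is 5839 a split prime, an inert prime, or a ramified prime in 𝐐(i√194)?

split — (5839) = 𝔭₁𝔭₂ with 𝔭₁ ≠ 𝔭₂

-194 mod 4 = 2, hence disc K = 4·(-194) = -776 and O_K = ℤ[√-194].
Since gcd(5839, -776) = 1 the prime 5839 does not ramify.
(-194/5839) = 5645^2919 mod 5839 = 1, giving Legendre symbol 1.
d is a quadratic residue mod p, hence 5839 splits in O_K.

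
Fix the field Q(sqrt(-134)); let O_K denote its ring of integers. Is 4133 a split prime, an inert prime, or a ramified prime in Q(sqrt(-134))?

splits completely

d = -134 ≡ 2 (mod 4), so O_K = ℤ[√-134] and disc(K) = 4d = -536.
Since gcd(4133, -536) = 1 the prime 4133 does not ramify.
Compute (-134/4133) via Euler: 3999^((4133-1)/2) mod 4133 = 1, so (-134/4133) = 1.
(-134/4133) = 1, so 4133 splits.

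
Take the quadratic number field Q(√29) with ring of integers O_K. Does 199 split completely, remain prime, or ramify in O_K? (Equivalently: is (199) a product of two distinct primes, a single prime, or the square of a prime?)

split — (199) = 𝔭₁𝔭₂ with 𝔭₁ ≠ 𝔭₂

Since 29 ≡ 1 mod 4, the ring of integers is ℤ[(1+√29)/2] with discriminant 29.
Since gcd(199, 29) = 1 the prime 199 does not ramify.
Legendre symbol by Euler's criterion: (29/199) ≡ 29^99 ≡ 1 (mod 199), i.e. (29/199) = 1.
Legendre symbol 1 ⇒ 199 is split.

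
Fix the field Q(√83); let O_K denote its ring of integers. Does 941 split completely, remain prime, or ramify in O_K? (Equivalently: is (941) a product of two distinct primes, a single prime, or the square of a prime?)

83 mod 4 = 3, hence disc K = 4·83 = 332 and O_K = ℤ[√83].
941 ∤ 332, so 941 is unramified.
Compute (83/941) via Euler: 83^((941-1)/2) mod 941 = 1, so (83/941) = 1.
Legendre symbol 1 ⇒ 941 is split.

split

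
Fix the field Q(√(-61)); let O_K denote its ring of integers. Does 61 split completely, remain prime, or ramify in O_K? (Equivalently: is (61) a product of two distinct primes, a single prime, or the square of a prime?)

p ramifies

Since -61 ≢ 1 mod 4, the ring of integers is ℤ[√-61] with discriminant 4·(-61) = -244.
disc(K) = -244 = 61·(-4), so p = 61 is ramified.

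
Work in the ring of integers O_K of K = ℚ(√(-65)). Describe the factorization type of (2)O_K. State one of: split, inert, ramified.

d = -65 ≡ 3 (mod 4), so O_K = ℤ[√-65] and disc(K) = 4d = -260.
Ramification test: 2 | -260. The prime 2 ramifies in K.

ramified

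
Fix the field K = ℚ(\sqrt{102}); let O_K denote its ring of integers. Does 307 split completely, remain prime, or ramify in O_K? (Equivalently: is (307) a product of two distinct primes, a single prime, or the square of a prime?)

split — (307) = 𝔭₁𝔭₂ with 𝔭₁ ≠ 𝔭₂

Since 102 ≢ 1 mod 4, the ring of integers is ℤ[√102] with discriminant 4·102 = 408.
307 ∤ 408, so 307 is unramified.
Legendre symbol by Euler's criterion: (102/307) ≡ 102^153 ≡ 1 (mod 307), i.e. (102/307) = 1.
d is a quadratic residue mod p, hence 307 splits in O_K.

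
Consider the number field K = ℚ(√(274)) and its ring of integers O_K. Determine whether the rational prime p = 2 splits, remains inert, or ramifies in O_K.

2 is ramified

Since 274 ≢ 1 mod 4, the ring of integers is ℤ[√274] with discriminant 4·274 = 1096.
disc(K) = 1096 = 2·548, so p = 2 is ramified.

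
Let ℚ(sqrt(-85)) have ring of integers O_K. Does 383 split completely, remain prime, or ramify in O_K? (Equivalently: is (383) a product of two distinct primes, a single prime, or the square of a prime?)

split — (383) = 𝔭₁𝔭₂ with 𝔭₁ ≠ 𝔭₂

Since -85 ≢ 1 mod 4, the ring of integers is ℤ[√-85] with discriminant 4·(-85) = -340.
383 ∤ -340, so 383 is unramified.
Euler's criterion: (-85)^191 mod 383 = 1. Thus (-85|383) = 1.
d is a quadratic residue mod p, hence 383 splits in O_K.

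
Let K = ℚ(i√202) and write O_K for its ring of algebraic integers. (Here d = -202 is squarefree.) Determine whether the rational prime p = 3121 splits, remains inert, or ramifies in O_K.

inert — (3121) stays prime in O_K

Since -202 ≢ 1 mod 4, the ring of integers is ℤ[√-202] with discriminant 4·(-202) = -808.
3121 ∤ -808, so 3121 is unramified.
(-202/3121) = 2919^1560 mod 3121 = 3120, giving Legendre symbol -1.
Legendre symbol -1 ⇒ 3121 is inert.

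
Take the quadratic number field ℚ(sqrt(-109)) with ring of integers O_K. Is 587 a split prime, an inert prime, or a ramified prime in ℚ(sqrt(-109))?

587 splits in O_K

Since -109 ≢ 1 mod 4, the ring of integers is ℤ[√-109] with discriminant 4·(-109) = -436.
587 ∤ -436, so 587 is unramified.
Legendre symbol by Euler's criterion: (-109/587) ≡ (-109)^293 ≡ 1 (mod 587), i.e. (-109/587) = 1.
(-109/587) = 1, so 587 splits.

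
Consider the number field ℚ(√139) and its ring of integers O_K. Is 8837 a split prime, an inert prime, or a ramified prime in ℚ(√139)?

split — (8837) = 𝔭₁𝔭₂ with 𝔭₁ ≠ 𝔭₂

Since 139 ≢ 1 mod 4, the ring of integers is ℤ[√139] with discriminant 4·139 = 556.
disc(K) = 556 is not divisible by 8837; 8837 is unramified.
(139/8837) = 139^4418 mod 8837 = 1, giving Legendre symbol 1.
Legendre symbol 1 ⇒ 8837 is split.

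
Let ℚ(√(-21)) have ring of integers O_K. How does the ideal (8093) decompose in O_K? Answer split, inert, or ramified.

remains prime (inert)

Since -21 ≢ 1 mod 4, the ring of integers is ℤ[√-21] with discriminant 4·(-21) = -84.
Since gcd(8093, -84) = 1 the prime 8093 does not ramify.
(-21/8093) = 8072^4046 mod 8093 = 8092, giving Legendre symbol -1.
d is a non-residue mod p, hence 8093 remains inert in O_K.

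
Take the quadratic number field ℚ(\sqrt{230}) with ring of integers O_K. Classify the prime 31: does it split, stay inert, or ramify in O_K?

31 remains inert

230 mod 4 = 2, hence disc K = 4·230 = 920 and O_K = ℤ[√230].
31 ∤ 920, so 31 is unramified.
(230/31) = 13^15 mod 31 = 30, giving Legendre symbol -1.
d is a non-residue mod p, hence 31 remains inert in O_K.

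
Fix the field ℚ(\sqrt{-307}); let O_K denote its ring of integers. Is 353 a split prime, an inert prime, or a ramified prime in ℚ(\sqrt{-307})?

p splits

-307 mod 4 = 1, hence disc K = -307 and O_K = ℤ[(1+√-307)/2].
Since gcd(353, -307) = 1 the prime 353 does not ramify.
Legendre symbol by Euler's criterion: (-307/353) ≡ (-307)^176 ≡ 1 (mod 353), i.e. (-307/353) = 1.
d is a quadratic residue mod p, hence 353 splits in O_K.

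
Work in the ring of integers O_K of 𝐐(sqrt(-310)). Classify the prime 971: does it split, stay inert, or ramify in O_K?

inert — (971) stays prime in O_K

Since -310 ≢ 1 mod 4, the ring of integers is ℤ[√-310] with discriminant 4·(-310) = -1240.
disc(K) = -1240 is not divisible by 971; 971 is unramified.
(-310/971) = 661^485 mod 971 = 970, giving Legendre symbol -1.
d is a non-residue mod p, hence 971 remains inert in O_K.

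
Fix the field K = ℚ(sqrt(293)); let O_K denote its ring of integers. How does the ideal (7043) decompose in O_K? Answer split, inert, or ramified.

293 mod 4 = 1, hence disc K = 293 and O_K = ℤ[(1+√293)/2].
Since gcd(7043, 293) = 1 the prime 7043 does not ramify.
Compute (293/7043) via Euler: 293^((7043-1)/2) mod 7043 = 7042, so (293/7043) = -1.
Legendre symbol -1 ⇒ 7043 is inert.

inert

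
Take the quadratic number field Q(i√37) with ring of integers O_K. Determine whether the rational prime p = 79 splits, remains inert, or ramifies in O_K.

split

Since -37 ≢ 1 mod 4, the ring of integers is ℤ[√-37] with discriminant 4·(-37) = -148.
Since gcd(79, -148) = 1 the prime 79 does not ramify.
Euler's criterion: (-37)^39 mod 79 = 1. Thus (-37|79) = 1.
d is a quadratic residue mod p, hence 79 splits in O_K.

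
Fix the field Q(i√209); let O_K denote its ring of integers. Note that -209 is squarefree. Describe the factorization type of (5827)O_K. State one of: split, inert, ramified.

d = -209 ≡ 3 (mod 4), so O_K = ℤ[√-209] and disc(K) = 4d = -836.
disc(K) = -836 is not divisible by 5827; 5827 is unramified.
(-209/5827) = 5618^2913 mod 5827 = 5826, giving Legendre symbol -1.
d is a non-residue mod p, hence 5827 remains inert in O_K.

remains prime (inert)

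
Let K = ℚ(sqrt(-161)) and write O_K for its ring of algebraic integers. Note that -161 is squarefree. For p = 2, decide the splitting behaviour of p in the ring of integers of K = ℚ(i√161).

d = -161 ≡ 3 (mod 4), so O_K = ℤ[√-161] and disc(K) = 4d = -644.
Ramification test: 2 | -644. The prime 2 ramifies in K.

ramified — (2) = 𝔭²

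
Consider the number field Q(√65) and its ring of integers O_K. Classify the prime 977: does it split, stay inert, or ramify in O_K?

split

65 mod 4 = 1, hence disc K = 65 and O_K = ℤ[(1+√65)/2].
disc(K) = 65 is not divisible by 977; 977 is unramified.
(65/977) = 65^488 mod 977 = 1, giving Legendre symbol 1.
Legendre symbol 1 ⇒ 977 is split.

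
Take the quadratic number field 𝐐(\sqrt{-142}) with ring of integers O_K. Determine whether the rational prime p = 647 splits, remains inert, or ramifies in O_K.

Since -142 ≢ 1 mod 4, the ring of integers is ℤ[√-142] with discriminant 4·(-142) = -568.
647 ∤ -568, so 647 is unramified.
Legendre symbol by Euler's criterion: (-142/647) ≡ (-142)^323 ≡ 1 (mod 647), i.e. (-142/647) = 1.
(-142/647) = 1, so 647 splits.

p splits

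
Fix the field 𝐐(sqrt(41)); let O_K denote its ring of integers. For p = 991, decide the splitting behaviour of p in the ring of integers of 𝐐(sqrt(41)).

remains prime (inert)

41 mod 4 = 1, hence disc K = 41 and O_K = ℤ[(1+√41)/2].
991 ∤ 41, so 991 is unramified.
Compute (41/991) via Euler: 41^((991-1)/2) mod 991 = 990, so (41/991) = -1.
d is a non-residue mod p, hence 991 remains inert in O_K.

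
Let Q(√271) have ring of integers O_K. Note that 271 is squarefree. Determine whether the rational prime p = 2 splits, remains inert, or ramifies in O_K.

Since 271 ≢ 1 mod 4, the ring of integers is ℤ[√271] with discriminant 4·271 = 1084.
Ramification test: 2 | 1084. The prime 2 ramifies in K.

ramifies in O_K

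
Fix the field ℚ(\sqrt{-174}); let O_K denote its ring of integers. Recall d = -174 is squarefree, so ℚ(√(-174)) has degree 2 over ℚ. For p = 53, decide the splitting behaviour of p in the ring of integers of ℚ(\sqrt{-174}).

d = -174 ≡ 2 (mod 4), so O_K = ℤ[√-174] and disc(K) = 4d = -696.
disc(K) = -696 is not divisible by 53; 53 is unramified.
Euler's criterion: (-174)^26 mod 53 = 1. Thus (-174|53) = 1.
(-174/53) = 1, so 53 splits.

p splits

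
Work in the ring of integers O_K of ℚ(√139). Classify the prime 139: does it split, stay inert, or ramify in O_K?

d = 139 ≡ 3 (mod 4), so O_K = ℤ[√139] and disc(K) = 4d = 556.
Ramification test: 139 | 556. The prime 139 ramifies in K.

ramified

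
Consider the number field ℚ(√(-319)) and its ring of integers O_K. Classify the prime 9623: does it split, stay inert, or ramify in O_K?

split — (9623) = 𝔭₁𝔭₂ with 𝔭₁ ≠ 𝔭₂

d = -319 ≡ 1 (mod 4), so O_K = ℤ[(1+√-319)/2] and disc(K) = d = -319.
9623 ∤ -319, so 9623 is unramified.
Legendre symbol by Euler's criterion: (-319/9623) ≡ (-319)^4811 ≡ 1 (mod 9623), i.e. (-319/9623) = 1.
(-319/9623) = 1, so 9623 splits.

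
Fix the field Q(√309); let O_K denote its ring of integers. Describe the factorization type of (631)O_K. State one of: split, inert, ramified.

p splits

309 mod 4 = 1, hence disc K = 309 and O_K = ℤ[(1+√309)/2].
disc(K) = 309 is not divisible by 631; 631 is unramified.
Legendre symbol by Euler's criterion: (309/631) ≡ 309^315 ≡ 1 (mod 631), i.e. (309/631) = 1.
d is a quadratic residue mod p, hence 631 splits in O_K.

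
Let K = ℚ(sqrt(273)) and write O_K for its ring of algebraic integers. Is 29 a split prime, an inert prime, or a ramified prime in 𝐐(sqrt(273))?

273 mod 4 = 1, hence disc K = 273 and O_K = ℤ[(1+√273)/2].
Since gcd(29, 273) = 1 the prime 29 does not ramify.
Euler's criterion: 273^14 mod 29 = 28. Thus (273|29) = -1.
(273/29) = -1, so 29 is inert.

29 remains inert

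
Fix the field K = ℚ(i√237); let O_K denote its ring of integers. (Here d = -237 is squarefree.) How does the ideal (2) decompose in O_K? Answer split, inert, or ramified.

ramified — (2) = 𝔭²

Since -237 ≢ 1 mod 4, the ring of integers is ℤ[√-237] with discriminant 4·(-237) = -948.
disc(K) = -948 = 2·(-474), so p = 2 is ramified.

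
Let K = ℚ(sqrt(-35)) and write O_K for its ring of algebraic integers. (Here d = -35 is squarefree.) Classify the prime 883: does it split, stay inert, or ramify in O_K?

Since -35 ≡ 1 mod 4, the ring of integers is ℤ[(1+√-35)/2] with discriminant -35.
Since gcd(883, -35) = 1 the prime 883 does not ramify.
Legendre symbol by Euler's criterion: (-35/883) ≡ (-35)^441 ≡ 882 (mod 883), i.e. (-35/883) = -1.
d is a non-residue mod p, hence 883 remains inert in O_K.

inert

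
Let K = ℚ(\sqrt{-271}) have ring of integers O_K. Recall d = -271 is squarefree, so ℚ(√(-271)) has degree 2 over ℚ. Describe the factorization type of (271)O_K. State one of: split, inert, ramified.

Since -271 ≡ 1 mod 4, the ring of integers is ℤ[(1+√-271)/2] with discriminant -271.
disc(K) = -271 = 271·(-1), so p = 271 is ramified.

ramified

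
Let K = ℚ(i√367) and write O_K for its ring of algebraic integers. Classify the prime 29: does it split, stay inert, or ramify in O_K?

Since -367 ≡ 1 mod 4, the ring of integers is ℤ[(1+√-367)/2] with discriminant -367.
disc(K) = -367 is not divisible by 29; 29 is unramified.
Euler's criterion: (-367)^14 mod 29 = 28. Thus (-367|29) = -1.
(-367/29) = -1, so 29 is inert.

inert — (29) stays prime in O_K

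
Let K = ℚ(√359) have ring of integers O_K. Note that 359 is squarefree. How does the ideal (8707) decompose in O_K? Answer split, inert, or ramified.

359 mod 4 = 3, hence disc K = 4·359 = 1436 and O_K = ℤ[√359].
disc(K) = 1436 is not divisible by 8707; 8707 is unramified.
Legendre symbol by Euler's criterion: (359/8707) ≡ 359^4353 ≡ 8706 (mod 8707), i.e. (359/8707) = -1.
d is a non-residue mod p, hence 8707 remains inert in O_K.

8707 remains inert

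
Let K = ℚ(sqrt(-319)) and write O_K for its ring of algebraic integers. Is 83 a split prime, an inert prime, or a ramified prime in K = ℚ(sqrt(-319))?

Since -319 ≡ 1 mod 4, the ring of integers is ℤ[(1+√-319)/2] with discriminant -319.
disc(K) = -319 is not divisible by 83; 83 is unramified.
(-319/83) = 13^41 mod 83 = 82, giving Legendre symbol -1.
(-319/83) = -1, so 83 is inert.

p is inert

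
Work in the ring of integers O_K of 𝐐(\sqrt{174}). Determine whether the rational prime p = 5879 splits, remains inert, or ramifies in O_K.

5879 remains inert

174 mod 4 = 2, hence disc K = 4·174 = 696 and O_K = ℤ[√174].
Since gcd(5879, 696) = 1 the prime 5879 does not ramify.
Euler's criterion: 174^2939 mod 5879 = 5878. Thus (174|5879) = -1.
d is a non-residue mod p, hence 5879 remains inert in O_K.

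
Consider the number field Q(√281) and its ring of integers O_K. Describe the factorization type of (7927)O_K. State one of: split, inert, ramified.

281 mod 4 = 1, hence disc K = 281 and O_K = ℤ[(1+√281)/2].
Since gcd(7927, 281) = 1 the prime 7927 does not ramify.
Compute (281/7927) via Euler: 281^((7927-1)/2) mod 7927 = 1, so (281/7927) = 1.
(281/7927) = 1, so 7927 splits.

split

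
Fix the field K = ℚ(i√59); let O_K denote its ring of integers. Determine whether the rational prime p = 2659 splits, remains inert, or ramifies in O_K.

-59 mod 4 = 1, hence disc K = -59 and O_K = ℤ[(1+√-59)/2].
disc(K) = -59 is not divisible by 2659; 2659 is unramified.
Compute (-59/2659) via Euler: 2600^((2659-1)/2) mod 2659 = 1, so (-59/2659) = 1.
d is a quadratic residue mod p, hence 2659 splits in O_K.

split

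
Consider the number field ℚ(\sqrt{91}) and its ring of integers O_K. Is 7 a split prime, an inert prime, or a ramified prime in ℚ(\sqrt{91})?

Since 91 ≢ 1 mod 4, the ring of integers is ℤ[√91] with discriminant 4·91 = 364.
7 divides disc(K) = 364, so 7 ramifies.

ramifies in O_K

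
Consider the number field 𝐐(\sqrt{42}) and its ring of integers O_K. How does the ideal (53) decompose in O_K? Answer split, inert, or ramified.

Since 42 ≢ 1 mod 4, the ring of integers is ℤ[√42] with discriminant 4·42 = 168.
Since gcd(53, 168) = 1 the prime 53 does not ramify.
Legendre symbol by Euler's criterion: (42/53) ≡ 42^26 ≡ 1 (mod 53), i.e. (42/53) = 1.
Legendre symbol 1 ⇒ 53 is split.

53 splits in O_K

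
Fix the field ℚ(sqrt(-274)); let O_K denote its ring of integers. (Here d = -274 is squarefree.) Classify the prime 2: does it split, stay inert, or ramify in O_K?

d = -274 ≡ 2 (mod 4), so O_K = ℤ[√-274] and disc(K) = 4d = -1096.
disc(K) = -1096 = 2·(-548), so p = 2 is ramified.

2 is ramified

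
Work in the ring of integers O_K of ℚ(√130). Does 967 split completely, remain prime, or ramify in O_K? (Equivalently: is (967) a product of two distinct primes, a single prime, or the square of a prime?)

130 mod 4 = 2, hence disc K = 4·130 = 520 and O_K = ℤ[√130].
Since gcd(967, 520) = 1 the prime 967 does not ramify.
Legendre symbol by Euler's criterion: (130/967) ≡ 130^483 ≡ 1 (mod 967), i.e. (130/967) = 1.
(130/967) = 1, so 967 splits.

splits completely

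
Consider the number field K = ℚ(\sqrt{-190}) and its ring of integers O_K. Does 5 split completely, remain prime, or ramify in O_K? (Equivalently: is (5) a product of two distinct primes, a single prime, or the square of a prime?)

-190 mod 4 = 2, hence disc K = 4·(-190) = -760 and O_K = ℤ[√-190].
disc(K) = -760 = 5·(-152), so p = 5 is ramified.

ramified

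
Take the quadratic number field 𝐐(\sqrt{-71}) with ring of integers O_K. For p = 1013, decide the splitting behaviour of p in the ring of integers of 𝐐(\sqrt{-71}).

-71 mod 4 = 1, hence disc K = -71 and O_K = ℤ[(1+√-71)/2].
1013 ∤ -71, so 1013 is unramified.
Euler's criterion: (-71)^506 mod 1013 = 1. Thus (-71|1013) = 1.
(-71/1013) = 1, so 1013 splits.

split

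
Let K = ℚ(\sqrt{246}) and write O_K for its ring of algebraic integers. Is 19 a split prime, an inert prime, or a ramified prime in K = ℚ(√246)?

d = 246 ≡ 2 (mod 4), so O_K = ℤ[√246] and disc(K) = 4d = 984.
Since gcd(19, 984) = 1 the prime 19 does not ramify.
Euler's criterion: 246^9 mod 19 = 18. Thus (246|19) = -1.
Legendre symbol -1 ⇒ 19 is inert.

inert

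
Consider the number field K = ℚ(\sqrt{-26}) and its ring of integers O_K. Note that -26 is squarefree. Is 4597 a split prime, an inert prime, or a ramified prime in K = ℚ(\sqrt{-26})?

-26 mod 4 = 2, hence disc K = 4·(-26) = -104 and O_K = ℤ[√-26].
Since gcd(4597, -104) = 1 the prime 4597 does not ramify.
Legendre symbol by Euler's criterion: (-26/4597) ≡ (-26)^2298 ≡ 1 (mod 4597), i.e. (-26/4597) = 1.
Legendre symbol 1 ⇒ 4597 is split.

split — (4597) = 𝔭₁𝔭₂ with 𝔭₁ ≠ 𝔭₂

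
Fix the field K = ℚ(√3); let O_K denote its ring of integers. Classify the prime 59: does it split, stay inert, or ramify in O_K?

d = 3 ≡ 3 (mod 4), so O_K = ℤ[√3] and disc(K) = 4d = 12.
59 ∤ 12, so 59 is unramified.
(3/59) = 3^29 mod 59 = 1, giving Legendre symbol 1.
d is a quadratic residue mod p, hence 59 splits in O_K.

splits completely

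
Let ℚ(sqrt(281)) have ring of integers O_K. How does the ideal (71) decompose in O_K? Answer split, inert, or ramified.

d = 281 ≡ 1 (mod 4), so O_K = ℤ[(1+√281)/2] and disc(K) = d = 281.
disc(K) = 281 is not divisible by 71; 71 is unramified.
Compute (281/71) via Euler: 68^((71-1)/2) mod 71 = 70, so (281/71) = -1.
d is a non-residue mod p, hence 71 remains inert in O_K.

71 remains inert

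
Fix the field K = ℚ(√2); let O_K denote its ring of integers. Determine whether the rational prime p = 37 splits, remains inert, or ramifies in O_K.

2 mod 4 = 2, hence disc K = 4·2 = 8 and O_K = ℤ[√2].
37 ∤ 8, so 37 is unramified.
(2/37) = 2^18 mod 37 = 36, giving Legendre symbol -1.
Legendre symbol -1 ⇒ 37 is inert.

remains prime (inert)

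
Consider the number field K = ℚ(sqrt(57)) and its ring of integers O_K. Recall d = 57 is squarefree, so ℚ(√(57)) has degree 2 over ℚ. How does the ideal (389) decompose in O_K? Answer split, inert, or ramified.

d = 57 ≡ 1 (mod 4), so O_K = ℤ[(1+√57)/2] and disc(K) = d = 57.
389 ∤ 57, so 389 is unramified.
Legendre symbol by Euler's criterion: (57/389) ≡ 57^194 ≡ 388 (mod 389), i.e. (57/389) = -1.
Legendre symbol -1 ⇒ 389 is inert.

p is inert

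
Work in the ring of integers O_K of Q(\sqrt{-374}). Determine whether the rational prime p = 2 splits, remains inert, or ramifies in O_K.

p ramifies

d = -374 ≡ 2 (mod 4), so O_K = ℤ[√-374] and disc(K) = 4d = -1496.
Ramification test: 2 | -1496. The prime 2 ramifies in K.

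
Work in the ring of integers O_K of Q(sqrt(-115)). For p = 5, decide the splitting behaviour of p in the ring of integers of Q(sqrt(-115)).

Since -115 ≡ 1 mod 4, the ring of integers is ℤ[(1+√-115)/2] with discriminant -115.
Ramification test: 5 | -115. The prime 5 ramifies in K.

ramifies in O_K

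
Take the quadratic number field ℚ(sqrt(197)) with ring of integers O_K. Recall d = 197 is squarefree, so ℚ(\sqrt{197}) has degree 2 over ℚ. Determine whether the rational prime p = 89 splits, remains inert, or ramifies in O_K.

inert — (89) stays prime in O_K

197 mod 4 = 1, hence disc K = 197 and O_K = ℤ[(1+√197)/2].
89 ∤ 197, so 89 is unramified.
Compute (197/89) via Euler: 19^((89-1)/2) mod 89 = 88, so (197/89) = -1.
(197/89) = -1, so 89 is inert.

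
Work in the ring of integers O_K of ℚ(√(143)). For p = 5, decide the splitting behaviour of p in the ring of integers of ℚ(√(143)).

Since 143 ≢ 1 mod 4, the ring of integers is ℤ[√143] with discriminant 4·143 = 572.
Since gcd(5, 572) = 1 the prime 5 does not ramify.
Legendre symbol by Euler's criterion: (143/5) ≡ 143^2 ≡ 4 (mod 5), i.e. (143/5) = -1.
Legendre symbol -1 ⇒ 5 is inert.

inert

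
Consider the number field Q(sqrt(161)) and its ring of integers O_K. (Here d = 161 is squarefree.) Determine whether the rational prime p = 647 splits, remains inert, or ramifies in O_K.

161 mod 4 = 1, hence disc K = 161 and O_K = ℤ[(1+√161)/2].
647 ∤ 161, so 647 is unramified.
(161/647) = 161^323 mod 647 = 646, giving Legendre symbol -1.
(161/647) = -1, so 647 is inert.

inert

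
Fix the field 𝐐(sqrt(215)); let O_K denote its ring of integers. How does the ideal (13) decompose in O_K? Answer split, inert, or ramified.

p is inert

d = 215 ≡ 3 (mod 4), so O_K = ℤ[√215] and disc(K) = 4d = 860.
disc(K) = 860 is not divisible by 13; 13 is unramified.
Legendre symbol by Euler's criterion: (215/13) ≡ 215^6 ≡ 12 (mod 13), i.e. (215/13) = -1.
d is a non-residue mod p, hence 13 remains inert in O_K.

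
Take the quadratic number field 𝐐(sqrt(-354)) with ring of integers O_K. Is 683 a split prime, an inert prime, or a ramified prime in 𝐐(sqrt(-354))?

d = -354 ≡ 2 (mod 4), so O_K = ℤ[√-354] and disc(K) = 4d = -1416.
Since gcd(683, -1416) = 1 the prime 683 does not ramify.
Legendre symbol by Euler's criterion: (-354/683) ≡ (-354)^341 ≡ 1 (mod 683), i.e. (-354/683) = 1.
Legendre symbol 1 ⇒ 683 is split.

split — (683) = 𝔭₁𝔭₂ with 𝔭₁ ≠ 𝔭₂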